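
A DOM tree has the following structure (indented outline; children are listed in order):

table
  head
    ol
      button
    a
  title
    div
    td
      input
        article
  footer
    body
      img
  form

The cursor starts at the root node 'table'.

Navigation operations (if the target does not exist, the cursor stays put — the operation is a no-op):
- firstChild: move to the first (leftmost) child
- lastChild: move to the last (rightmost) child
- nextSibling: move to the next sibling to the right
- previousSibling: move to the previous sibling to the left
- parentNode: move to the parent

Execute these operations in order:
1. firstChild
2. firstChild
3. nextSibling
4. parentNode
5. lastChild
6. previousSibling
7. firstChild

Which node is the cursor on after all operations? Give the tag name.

Answer: button

Derivation:
After 1 (firstChild): head
After 2 (firstChild): ol
After 3 (nextSibling): a
After 4 (parentNode): head
After 5 (lastChild): a
After 6 (previousSibling): ol
After 7 (firstChild): button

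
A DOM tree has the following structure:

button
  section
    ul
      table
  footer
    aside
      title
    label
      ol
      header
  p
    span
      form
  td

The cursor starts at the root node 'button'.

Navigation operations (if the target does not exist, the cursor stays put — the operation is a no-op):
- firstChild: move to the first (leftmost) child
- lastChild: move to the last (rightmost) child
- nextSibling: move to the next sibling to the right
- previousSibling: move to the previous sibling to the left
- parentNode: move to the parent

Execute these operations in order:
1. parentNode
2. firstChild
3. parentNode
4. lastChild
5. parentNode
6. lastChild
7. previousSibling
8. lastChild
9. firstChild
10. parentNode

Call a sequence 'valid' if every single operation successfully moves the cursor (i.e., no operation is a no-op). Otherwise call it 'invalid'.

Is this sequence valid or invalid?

Answer: invalid

Derivation:
After 1 (parentNode): button (no-op, stayed)
After 2 (firstChild): section
After 3 (parentNode): button
After 4 (lastChild): td
After 5 (parentNode): button
After 6 (lastChild): td
After 7 (previousSibling): p
After 8 (lastChild): span
After 9 (firstChild): form
After 10 (parentNode): span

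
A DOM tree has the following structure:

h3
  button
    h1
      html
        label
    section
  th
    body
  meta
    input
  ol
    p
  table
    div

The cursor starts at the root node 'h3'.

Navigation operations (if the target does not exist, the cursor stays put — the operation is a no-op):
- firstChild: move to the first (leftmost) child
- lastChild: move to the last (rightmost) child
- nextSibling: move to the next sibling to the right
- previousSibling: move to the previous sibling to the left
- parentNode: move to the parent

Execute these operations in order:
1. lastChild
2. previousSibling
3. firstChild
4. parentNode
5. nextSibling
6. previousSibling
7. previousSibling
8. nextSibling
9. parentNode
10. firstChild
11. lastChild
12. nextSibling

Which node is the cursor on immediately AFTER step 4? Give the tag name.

Answer: ol

Derivation:
After 1 (lastChild): table
After 2 (previousSibling): ol
After 3 (firstChild): p
After 4 (parentNode): ol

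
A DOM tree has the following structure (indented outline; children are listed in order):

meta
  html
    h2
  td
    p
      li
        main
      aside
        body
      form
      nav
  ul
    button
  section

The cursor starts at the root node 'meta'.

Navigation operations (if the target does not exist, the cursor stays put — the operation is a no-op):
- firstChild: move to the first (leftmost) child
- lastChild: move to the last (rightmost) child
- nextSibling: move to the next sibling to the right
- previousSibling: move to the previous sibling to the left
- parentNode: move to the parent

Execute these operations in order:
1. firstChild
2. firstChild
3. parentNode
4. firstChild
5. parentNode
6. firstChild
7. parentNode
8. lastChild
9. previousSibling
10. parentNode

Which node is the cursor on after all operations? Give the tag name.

Answer: html

Derivation:
After 1 (firstChild): html
After 2 (firstChild): h2
After 3 (parentNode): html
After 4 (firstChild): h2
After 5 (parentNode): html
After 6 (firstChild): h2
After 7 (parentNode): html
After 8 (lastChild): h2
After 9 (previousSibling): h2 (no-op, stayed)
After 10 (parentNode): html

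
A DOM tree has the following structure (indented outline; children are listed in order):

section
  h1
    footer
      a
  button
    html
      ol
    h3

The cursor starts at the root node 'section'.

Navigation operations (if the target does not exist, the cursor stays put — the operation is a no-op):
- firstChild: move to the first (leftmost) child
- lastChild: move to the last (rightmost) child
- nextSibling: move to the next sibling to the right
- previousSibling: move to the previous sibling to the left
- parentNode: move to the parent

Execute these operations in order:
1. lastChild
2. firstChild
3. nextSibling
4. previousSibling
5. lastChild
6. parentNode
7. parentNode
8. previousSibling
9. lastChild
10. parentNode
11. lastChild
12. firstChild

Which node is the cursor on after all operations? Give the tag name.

After 1 (lastChild): button
After 2 (firstChild): html
After 3 (nextSibling): h3
After 4 (previousSibling): html
After 5 (lastChild): ol
After 6 (parentNode): html
After 7 (parentNode): button
After 8 (previousSibling): h1
After 9 (lastChild): footer
After 10 (parentNode): h1
After 11 (lastChild): footer
After 12 (firstChild): a

Answer: a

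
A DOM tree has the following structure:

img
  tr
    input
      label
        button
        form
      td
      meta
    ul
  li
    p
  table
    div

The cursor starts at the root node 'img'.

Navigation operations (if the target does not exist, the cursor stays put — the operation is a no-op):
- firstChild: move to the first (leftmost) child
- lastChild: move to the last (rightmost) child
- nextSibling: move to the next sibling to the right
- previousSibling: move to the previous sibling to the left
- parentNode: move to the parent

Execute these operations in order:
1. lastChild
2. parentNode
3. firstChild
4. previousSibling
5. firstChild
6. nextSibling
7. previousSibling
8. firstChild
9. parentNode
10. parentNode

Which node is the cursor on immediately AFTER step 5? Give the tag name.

Answer: input

Derivation:
After 1 (lastChild): table
After 2 (parentNode): img
After 3 (firstChild): tr
After 4 (previousSibling): tr (no-op, stayed)
After 5 (firstChild): input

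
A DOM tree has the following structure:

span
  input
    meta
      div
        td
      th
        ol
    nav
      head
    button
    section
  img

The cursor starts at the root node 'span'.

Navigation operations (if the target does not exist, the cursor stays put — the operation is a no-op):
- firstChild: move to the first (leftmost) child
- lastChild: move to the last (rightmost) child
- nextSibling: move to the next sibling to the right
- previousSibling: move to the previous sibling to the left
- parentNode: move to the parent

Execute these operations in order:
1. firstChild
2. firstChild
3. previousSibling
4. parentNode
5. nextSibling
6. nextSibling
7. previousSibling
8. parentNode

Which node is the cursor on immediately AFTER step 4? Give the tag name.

After 1 (firstChild): input
After 2 (firstChild): meta
After 3 (previousSibling): meta (no-op, stayed)
After 4 (parentNode): input

Answer: input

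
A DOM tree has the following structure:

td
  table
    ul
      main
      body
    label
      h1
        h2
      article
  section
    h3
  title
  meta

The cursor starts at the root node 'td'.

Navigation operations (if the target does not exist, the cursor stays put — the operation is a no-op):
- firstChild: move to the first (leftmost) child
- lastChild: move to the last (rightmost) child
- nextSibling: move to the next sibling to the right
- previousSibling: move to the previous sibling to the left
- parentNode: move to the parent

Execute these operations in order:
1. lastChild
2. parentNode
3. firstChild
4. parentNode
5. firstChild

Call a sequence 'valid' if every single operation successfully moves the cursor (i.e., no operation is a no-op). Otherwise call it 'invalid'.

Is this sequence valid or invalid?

After 1 (lastChild): meta
After 2 (parentNode): td
After 3 (firstChild): table
After 4 (parentNode): td
After 5 (firstChild): table

Answer: valid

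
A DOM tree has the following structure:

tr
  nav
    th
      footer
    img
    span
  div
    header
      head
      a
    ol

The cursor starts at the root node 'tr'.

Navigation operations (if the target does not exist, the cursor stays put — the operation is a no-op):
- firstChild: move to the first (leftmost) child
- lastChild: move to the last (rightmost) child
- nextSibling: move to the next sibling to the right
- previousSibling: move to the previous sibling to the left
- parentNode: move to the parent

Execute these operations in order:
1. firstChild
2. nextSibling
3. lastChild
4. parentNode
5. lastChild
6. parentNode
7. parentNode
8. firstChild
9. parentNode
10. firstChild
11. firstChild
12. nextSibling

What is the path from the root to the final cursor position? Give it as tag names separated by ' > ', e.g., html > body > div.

After 1 (firstChild): nav
After 2 (nextSibling): div
After 3 (lastChild): ol
After 4 (parentNode): div
After 5 (lastChild): ol
After 6 (parentNode): div
After 7 (parentNode): tr
After 8 (firstChild): nav
After 9 (parentNode): tr
After 10 (firstChild): nav
After 11 (firstChild): th
After 12 (nextSibling): img

Answer: tr > nav > img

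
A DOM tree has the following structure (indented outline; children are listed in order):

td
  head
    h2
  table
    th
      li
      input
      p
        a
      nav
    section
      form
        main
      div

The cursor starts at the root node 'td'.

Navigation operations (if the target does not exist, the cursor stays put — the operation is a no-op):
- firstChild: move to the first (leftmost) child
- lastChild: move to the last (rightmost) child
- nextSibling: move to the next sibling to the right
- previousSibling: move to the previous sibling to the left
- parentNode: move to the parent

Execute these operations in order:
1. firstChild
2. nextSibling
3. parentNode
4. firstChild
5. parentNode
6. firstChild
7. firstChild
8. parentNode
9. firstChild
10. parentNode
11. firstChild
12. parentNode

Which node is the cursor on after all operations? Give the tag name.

Answer: head

Derivation:
After 1 (firstChild): head
After 2 (nextSibling): table
After 3 (parentNode): td
After 4 (firstChild): head
After 5 (parentNode): td
After 6 (firstChild): head
After 7 (firstChild): h2
After 8 (parentNode): head
After 9 (firstChild): h2
After 10 (parentNode): head
After 11 (firstChild): h2
After 12 (parentNode): head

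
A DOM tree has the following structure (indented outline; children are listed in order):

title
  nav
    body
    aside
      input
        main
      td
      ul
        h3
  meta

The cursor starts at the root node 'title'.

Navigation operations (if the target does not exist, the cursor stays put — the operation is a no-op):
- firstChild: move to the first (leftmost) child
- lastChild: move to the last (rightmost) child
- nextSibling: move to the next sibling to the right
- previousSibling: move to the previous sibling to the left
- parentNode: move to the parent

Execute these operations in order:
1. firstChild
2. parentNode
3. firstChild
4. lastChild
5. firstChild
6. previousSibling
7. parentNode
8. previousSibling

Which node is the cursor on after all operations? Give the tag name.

Answer: body

Derivation:
After 1 (firstChild): nav
After 2 (parentNode): title
After 3 (firstChild): nav
After 4 (lastChild): aside
After 5 (firstChild): input
After 6 (previousSibling): input (no-op, stayed)
After 7 (parentNode): aside
After 8 (previousSibling): body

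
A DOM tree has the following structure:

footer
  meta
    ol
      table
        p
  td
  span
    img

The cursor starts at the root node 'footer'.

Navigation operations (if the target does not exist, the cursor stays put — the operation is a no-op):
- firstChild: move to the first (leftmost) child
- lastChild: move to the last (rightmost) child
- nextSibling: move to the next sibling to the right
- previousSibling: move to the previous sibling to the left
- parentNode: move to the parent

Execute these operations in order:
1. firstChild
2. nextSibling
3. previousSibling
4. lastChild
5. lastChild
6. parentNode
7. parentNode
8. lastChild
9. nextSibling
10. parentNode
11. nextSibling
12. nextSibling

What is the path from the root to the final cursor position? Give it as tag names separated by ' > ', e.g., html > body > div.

Answer: footer > span

Derivation:
After 1 (firstChild): meta
After 2 (nextSibling): td
After 3 (previousSibling): meta
After 4 (lastChild): ol
After 5 (lastChild): table
After 6 (parentNode): ol
After 7 (parentNode): meta
After 8 (lastChild): ol
After 9 (nextSibling): ol (no-op, stayed)
After 10 (parentNode): meta
After 11 (nextSibling): td
After 12 (nextSibling): span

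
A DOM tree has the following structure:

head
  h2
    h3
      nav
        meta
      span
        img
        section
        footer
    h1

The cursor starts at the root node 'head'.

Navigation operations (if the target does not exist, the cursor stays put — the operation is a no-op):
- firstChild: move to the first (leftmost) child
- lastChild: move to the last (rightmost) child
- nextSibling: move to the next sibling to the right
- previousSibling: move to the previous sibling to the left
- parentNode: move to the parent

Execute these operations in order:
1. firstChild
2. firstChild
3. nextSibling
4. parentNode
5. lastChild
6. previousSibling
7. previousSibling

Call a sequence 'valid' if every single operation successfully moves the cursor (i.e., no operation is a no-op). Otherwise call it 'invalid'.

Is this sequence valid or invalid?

After 1 (firstChild): h2
After 2 (firstChild): h3
After 3 (nextSibling): h1
After 4 (parentNode): h2
After 5 (lastChild): h1
After 6 (previousSibling): h3
After 7 (previousSibling): h3 (no-op, stayed)

Answer: invalid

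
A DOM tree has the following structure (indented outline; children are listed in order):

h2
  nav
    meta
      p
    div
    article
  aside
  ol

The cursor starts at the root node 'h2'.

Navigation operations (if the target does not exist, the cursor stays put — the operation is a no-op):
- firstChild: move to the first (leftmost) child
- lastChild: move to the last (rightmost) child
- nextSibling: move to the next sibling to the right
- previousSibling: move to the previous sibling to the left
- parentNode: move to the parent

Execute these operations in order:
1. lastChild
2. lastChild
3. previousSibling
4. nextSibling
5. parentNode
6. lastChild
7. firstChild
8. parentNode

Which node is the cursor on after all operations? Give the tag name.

Answer: h2

Derivation:
After 1 (lastChild): ol
After 2 (lastChild): ol (no-op, stayed)
After 3 (previousSibling): aside
After 4 (nextSibling): ol
After 5 (parentNode): h2
After 6 (lastChild): ol
After 7 (firstChild): ol (no-op, stayed)
After 8 (parentNode): h2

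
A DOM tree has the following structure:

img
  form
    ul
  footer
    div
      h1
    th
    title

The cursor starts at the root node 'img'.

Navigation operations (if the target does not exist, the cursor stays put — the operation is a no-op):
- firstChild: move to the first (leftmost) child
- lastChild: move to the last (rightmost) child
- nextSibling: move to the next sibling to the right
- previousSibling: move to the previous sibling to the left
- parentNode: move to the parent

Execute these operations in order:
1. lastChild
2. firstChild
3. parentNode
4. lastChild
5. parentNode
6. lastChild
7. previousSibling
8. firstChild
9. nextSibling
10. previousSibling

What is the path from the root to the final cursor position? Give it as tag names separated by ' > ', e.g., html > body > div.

Answer: img > footer > th

Derivation:
After 1 (lastChild): footer
After 2 (firstChild): div
After 3 (parentNode): footer
After 4 (lastChild): title
After 5 (parentNode): footer
After 6 (lastChild): title
After 7 (previousSibling): th
After 8 (firstChild): th (no-op, stayed)
After 9 (nextSibling): title
After 10 (previousSibling): th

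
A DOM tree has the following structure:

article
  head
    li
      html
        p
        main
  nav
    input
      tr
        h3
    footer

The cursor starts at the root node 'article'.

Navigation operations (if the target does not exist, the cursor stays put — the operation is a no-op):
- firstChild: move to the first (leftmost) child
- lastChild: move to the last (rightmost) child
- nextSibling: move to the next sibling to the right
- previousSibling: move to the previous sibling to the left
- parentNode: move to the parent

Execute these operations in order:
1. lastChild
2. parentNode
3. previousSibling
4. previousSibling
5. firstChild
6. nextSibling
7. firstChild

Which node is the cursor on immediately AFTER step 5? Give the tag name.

After 1 (lastChild): nav
After 2 (parentNode): article
After 3 (previousSibling): article (no-op, stayed)
After 4 (previousSibling): article (no-op, stayed)
After 5 (firstChild): head

Answer: head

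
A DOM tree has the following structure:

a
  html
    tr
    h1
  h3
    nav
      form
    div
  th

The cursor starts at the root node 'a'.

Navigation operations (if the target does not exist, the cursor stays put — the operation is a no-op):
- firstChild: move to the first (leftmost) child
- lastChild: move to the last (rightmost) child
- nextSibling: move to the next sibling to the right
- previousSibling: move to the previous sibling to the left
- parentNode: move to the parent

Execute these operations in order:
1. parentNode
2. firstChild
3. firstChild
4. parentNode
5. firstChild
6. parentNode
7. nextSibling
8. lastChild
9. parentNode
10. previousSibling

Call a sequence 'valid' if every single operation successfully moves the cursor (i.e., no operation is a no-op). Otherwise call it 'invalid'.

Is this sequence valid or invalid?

After 1 (parentNode): a (no-op, stayed)
After 2 (firstChild): html
After 3 (firstChild): tr
After 4 (parentNode): html
After 5 (firstChild): tr
After 6 (parentNode): html
After 7 (nextSibling): h3
After 8 (lastChild): div
After 9 (parentNode): h3
After 10 (previousSibling): html

Answer: invalid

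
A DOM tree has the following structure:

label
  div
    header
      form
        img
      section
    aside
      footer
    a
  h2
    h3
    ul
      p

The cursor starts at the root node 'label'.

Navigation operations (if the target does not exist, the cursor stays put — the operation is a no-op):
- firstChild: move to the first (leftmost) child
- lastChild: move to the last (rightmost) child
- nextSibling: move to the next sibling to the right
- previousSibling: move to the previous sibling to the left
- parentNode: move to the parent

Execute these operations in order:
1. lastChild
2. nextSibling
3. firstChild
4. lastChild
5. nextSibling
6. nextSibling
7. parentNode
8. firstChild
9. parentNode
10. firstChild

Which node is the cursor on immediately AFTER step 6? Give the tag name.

Answer: ul

Derivation:
After 1 (lastChild): h2
After 2 (nextSibling): h2 (no-op, stayed)
After 3 (firstChild): h3
After 4 (lastChild): h3 (no-op, stayed)
After 5 (nextSibling): ul
After 6 (nextSibling): ul (no-op, stayed)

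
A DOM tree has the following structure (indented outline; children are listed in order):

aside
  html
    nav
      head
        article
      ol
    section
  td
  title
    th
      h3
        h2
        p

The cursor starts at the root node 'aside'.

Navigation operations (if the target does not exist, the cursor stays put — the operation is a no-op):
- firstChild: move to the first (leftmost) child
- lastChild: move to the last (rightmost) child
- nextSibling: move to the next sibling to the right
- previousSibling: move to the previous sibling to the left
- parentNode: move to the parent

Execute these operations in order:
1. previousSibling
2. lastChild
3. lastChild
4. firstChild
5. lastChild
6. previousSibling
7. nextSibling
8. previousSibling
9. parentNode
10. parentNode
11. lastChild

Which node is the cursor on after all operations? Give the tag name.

After 1 (previousSibling): aside (no-op, stayed)
After 2 (lastChild): title
After 3 (lastChild): th
After 4 (firstChild): h3
After 5 (lastChild): p
After 6 (previousSibling): h2
After 7 (nextSibling): p
After 8 (previousSibling): h2
After 9 (parentNode): h3
After 10 (parentNode): th
After 11 (lastChild): h3

Answer: h3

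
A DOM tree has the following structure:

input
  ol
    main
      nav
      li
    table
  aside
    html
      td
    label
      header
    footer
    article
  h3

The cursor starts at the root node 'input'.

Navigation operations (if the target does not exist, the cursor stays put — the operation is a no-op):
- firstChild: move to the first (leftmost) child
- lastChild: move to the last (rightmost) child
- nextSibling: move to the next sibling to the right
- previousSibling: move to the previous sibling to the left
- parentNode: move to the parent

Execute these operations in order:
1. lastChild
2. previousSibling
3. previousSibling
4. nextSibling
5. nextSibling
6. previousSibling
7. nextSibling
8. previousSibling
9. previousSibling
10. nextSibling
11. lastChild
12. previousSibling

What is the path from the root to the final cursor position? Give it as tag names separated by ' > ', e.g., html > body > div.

After 1 (lastChild): h3
After 2 (previousSibling): aside
After 3 (previousSibling): ol
After 4 (nextSibling): aside
After 5 (nextSibling): h3
After 6 (previousSibling): aside
After 7 (nextSibling): h3
After 8 (previousSibling): aside
After 9 (previousSibling): ol
After 10 (nextSibling): aside
After 11 (lastChild): article
After 12 (previousSibling): footer

Answer: input > aside > footer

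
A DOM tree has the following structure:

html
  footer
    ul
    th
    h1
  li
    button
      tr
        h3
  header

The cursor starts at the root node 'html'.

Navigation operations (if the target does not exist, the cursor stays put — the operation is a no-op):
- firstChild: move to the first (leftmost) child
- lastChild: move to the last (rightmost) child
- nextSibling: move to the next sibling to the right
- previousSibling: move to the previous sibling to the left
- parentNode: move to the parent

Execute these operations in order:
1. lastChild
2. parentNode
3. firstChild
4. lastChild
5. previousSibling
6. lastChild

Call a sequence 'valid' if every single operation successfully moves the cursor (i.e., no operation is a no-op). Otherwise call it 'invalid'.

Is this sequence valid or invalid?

Answer: invalid

Derivation:
After 1 (lastChild): header
After 2 (parentNode): html
After 3 (firstChild): footer
After 4 (lastChild): h1
After 5 (previousSibling): th
After 6 (lastChild): th (no-op, stayed)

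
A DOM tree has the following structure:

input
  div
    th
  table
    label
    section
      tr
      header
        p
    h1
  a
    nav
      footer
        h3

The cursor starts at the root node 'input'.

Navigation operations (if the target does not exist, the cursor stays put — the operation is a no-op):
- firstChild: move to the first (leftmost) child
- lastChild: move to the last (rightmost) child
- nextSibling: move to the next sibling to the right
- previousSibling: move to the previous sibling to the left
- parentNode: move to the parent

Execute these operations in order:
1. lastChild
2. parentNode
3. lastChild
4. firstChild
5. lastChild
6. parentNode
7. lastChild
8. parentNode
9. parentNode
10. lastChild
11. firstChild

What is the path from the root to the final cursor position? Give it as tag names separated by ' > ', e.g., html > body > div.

After 1 (lastChild): a
After 2 (parentNode): input
After 3 (lastChild): a
After 4 (firstChild): nav
After 5 (lastChild): footer
After 6 (parentNode): nav
After 7 (lastChild): footer
After 8 (parentNode): nav
After 9 (parentNode): a
After 10 (lastChild): nav
After 11 (firstChild): footer

Answer: input > a > nav > footer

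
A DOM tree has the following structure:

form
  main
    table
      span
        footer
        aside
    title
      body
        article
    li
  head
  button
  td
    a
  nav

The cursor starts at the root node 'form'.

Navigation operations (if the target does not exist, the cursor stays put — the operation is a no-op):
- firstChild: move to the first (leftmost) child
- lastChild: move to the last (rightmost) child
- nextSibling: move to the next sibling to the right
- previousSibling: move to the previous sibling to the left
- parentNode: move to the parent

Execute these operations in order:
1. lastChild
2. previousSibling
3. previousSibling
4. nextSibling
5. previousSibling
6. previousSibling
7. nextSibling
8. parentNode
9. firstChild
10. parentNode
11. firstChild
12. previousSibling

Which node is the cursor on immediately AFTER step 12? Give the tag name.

Answer: main

Derivation:
After 1 (lastChild): nav
After 2 (previousSibling): td
After 3 (previousSibling): button
After 4 (nextSibling): td
After 5 (previousSibling): button
After 6 (previousSibling): head
After 7 (nextSibling): button
After 8 (parentNode): form
After 9 (firstChild): main
After 10 (parentNode): form
After 11 (firstChild): main
After 12 (previousSibling): main (no-op, stayed)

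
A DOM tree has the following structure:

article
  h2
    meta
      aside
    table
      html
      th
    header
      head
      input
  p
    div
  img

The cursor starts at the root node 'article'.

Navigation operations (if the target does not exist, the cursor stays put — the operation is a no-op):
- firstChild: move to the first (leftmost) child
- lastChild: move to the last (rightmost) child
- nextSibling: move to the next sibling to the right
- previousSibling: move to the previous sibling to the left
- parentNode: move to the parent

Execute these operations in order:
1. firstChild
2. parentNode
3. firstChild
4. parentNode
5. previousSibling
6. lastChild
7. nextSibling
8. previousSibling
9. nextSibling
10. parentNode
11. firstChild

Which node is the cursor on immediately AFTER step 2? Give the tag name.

After 1 (firstChild): h2
After 2 (parentNode): article

Answer: article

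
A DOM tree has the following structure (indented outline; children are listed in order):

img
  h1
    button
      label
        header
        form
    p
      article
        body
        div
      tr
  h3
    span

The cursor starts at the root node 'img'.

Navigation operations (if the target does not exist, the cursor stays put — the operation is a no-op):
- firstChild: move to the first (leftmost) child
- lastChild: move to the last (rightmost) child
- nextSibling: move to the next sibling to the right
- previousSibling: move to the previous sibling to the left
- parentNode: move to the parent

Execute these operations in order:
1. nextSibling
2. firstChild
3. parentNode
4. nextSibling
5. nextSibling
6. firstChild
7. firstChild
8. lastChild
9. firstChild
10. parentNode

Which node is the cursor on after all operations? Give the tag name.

Answer: label

Derivation:
After 1 (nextSibling): img (no-op, stayed)
After 2 (firstChild): h1
After 3 (parentNode): img
After 4 (nextSibling): img (no-op, stayed)
After 5 (nextSibling): img (no-op, stayed)
After 6 (firstChild): h1
After 7 (firstChild): button
After 8 (lastChild): label
After 9 (firstChild): header
After 10 (parentNode): label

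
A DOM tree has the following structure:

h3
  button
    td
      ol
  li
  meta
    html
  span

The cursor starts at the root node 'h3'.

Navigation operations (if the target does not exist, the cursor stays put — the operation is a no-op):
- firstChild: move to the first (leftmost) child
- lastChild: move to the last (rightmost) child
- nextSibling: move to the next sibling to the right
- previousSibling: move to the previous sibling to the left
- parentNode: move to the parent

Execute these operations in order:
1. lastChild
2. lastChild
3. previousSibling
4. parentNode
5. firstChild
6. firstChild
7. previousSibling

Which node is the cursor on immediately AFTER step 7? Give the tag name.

Answer: td

Derivation:
After 1 (lastChild): span
After 2 (lastChild): span (no-op, stayed)
After 3 (previousSibling): meta
After 4 (parentNode): h3
After 5 (firstChild): button
After 6 (firstChild): td
After 7 (previousSibling): td (no-op, stayed)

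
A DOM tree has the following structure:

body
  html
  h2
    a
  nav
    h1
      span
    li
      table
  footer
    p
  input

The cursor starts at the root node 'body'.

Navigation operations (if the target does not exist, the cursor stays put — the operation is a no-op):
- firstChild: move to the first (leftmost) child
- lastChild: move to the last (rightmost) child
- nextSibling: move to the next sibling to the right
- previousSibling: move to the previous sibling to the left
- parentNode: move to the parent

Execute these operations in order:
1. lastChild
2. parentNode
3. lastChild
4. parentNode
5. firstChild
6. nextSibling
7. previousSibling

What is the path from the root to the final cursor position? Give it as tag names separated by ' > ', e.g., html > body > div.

Answer: body > html

Derivation:
After 1 (lastChild): input
After 2 (parentNode): body
After 3 (lastChild): input
After 4 (parentNode): body
After 5 (firstChild): html
After 6 (nextSibling): h2
After 7 (previousSibling): html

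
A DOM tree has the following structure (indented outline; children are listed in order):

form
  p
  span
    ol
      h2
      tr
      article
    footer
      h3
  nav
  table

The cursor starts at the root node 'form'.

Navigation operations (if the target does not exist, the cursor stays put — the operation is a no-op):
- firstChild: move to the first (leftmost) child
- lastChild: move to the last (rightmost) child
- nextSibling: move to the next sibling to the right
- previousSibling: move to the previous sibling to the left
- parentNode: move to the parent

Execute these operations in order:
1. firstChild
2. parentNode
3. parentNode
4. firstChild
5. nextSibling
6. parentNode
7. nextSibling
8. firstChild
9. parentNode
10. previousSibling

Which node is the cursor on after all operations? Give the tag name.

Answer: form

Derivation:
After 1 (firstChild): p
After 2 (parentNode): form
After 3 (parentNode): form (no-op, stayed)
After 4 (firstChild): p
After 5 (nextSibling): span
After 6 (parentNode): form
After 7 (nextSibling): form (no-op, stayed)
After 8 (firstChild): p
After 9 (parentNode): form
After 10 (previousSibling): form (no-op, stayed)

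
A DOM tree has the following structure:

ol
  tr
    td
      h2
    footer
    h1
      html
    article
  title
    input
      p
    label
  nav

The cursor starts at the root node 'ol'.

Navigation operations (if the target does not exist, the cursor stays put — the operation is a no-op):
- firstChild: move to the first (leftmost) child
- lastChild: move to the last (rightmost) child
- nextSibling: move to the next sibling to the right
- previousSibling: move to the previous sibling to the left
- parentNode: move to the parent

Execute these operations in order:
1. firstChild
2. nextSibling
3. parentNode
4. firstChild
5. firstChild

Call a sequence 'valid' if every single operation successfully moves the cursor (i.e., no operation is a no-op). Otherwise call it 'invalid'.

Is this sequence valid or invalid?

After 1 (firstChild): tr
After 2 (nextSibling): title
After 3 (parentNode): ol
After 4 (firstChild): tr
After 5 (firstChild): td

Answer: valid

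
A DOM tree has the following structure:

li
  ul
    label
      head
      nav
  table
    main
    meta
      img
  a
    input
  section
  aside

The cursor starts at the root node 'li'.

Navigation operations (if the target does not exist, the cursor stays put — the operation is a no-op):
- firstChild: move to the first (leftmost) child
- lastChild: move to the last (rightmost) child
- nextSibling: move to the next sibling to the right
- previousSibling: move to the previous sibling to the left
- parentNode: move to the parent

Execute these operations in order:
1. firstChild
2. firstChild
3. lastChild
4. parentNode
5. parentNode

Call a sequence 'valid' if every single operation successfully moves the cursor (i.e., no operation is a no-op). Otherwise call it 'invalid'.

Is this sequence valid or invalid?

After 1 (firstChild): ul
After 2 (firstChild): label
After 3 (lastChild): nav
After 4 (parentNode): label
After 5 (parentNode): ul

Answer: valid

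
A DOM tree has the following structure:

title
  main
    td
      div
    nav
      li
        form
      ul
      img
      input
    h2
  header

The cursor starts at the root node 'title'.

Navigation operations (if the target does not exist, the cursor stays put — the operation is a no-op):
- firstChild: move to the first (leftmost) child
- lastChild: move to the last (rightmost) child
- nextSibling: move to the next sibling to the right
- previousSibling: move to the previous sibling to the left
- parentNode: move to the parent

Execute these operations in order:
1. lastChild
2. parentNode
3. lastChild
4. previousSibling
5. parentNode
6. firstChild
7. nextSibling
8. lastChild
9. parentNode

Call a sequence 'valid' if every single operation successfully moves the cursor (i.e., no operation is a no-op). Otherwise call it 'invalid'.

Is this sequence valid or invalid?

Answer: invalid

Derivation:
After 1 (lastChild): header
After 2 (parentNode): title
After 3 (lastChild): header
After 4 (previousSibling): main
After 5 (parentNode): title
After 6 (firstChild): main
After 7 (nextSibling): header
After 8 (lastChild): header (no-op, stayed)
After 9 (parentNode): title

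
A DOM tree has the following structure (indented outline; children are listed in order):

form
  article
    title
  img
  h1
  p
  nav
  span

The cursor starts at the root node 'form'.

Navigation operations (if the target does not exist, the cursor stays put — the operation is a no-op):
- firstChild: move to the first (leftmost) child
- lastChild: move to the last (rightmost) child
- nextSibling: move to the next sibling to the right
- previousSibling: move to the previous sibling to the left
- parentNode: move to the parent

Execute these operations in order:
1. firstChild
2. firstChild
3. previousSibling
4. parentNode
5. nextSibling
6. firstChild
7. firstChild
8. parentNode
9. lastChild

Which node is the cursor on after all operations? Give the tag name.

Answer: span

Derivation:
After 1 (firstChild): article
After 2 (firstChild): title
After 3 (previousSibling): title (no-op, stayed)
After 4 (parentNode): article
After 5 (nextSibling): img
After 6 (firstChild): img (no-op, stayed)
After 7 (firstChild): img (no-op, stayed)
After 8 (parentNode): form
After 9 (lastChild): span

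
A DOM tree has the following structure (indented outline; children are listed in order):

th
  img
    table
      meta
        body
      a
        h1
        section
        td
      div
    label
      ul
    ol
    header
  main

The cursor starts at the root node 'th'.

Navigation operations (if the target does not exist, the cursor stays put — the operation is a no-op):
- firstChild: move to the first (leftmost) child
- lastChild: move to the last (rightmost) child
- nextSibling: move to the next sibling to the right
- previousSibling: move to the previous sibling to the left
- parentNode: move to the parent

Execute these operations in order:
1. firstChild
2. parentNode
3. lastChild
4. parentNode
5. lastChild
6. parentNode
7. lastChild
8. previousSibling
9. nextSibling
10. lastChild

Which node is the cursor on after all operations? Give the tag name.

Answer: main

Derivation:
After 1 (firstChild): img
After 2 (parentNode): th
After 3 (lastChild): main
After 4 (parentNode): th
After 5 (lastChild): main
After 6 (parentNode): th
After 7 (lastChild): main
After 8 (previousSibling): img
After 9 (nextSibling): main
After 10 (lastChild): main (no-op, stayed)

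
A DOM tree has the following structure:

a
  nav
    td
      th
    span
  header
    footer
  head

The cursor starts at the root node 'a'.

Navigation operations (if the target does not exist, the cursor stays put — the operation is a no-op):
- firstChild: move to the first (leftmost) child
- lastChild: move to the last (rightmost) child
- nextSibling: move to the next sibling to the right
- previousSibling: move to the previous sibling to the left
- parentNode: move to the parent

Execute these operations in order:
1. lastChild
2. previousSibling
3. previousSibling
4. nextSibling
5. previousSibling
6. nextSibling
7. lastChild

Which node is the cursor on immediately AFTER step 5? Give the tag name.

After 1 (lastChild): head
After 2 (previousSibling): header
After 3 (previousSibling): nav
After 4 (nextSibling): header
After 5 (previousSibling): nav

Answer: nav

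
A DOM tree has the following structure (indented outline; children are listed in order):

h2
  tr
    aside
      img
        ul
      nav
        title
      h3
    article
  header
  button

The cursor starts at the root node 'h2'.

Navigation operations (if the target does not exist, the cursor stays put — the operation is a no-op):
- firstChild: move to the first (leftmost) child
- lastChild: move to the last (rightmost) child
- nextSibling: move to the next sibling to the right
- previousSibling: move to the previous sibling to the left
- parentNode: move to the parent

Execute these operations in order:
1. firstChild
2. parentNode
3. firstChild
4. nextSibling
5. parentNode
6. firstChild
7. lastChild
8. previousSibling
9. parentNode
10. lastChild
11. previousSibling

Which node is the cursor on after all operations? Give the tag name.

After 1 (firstChild): tr
After 2 (parentNode): h2
After 3 (firstChild): tr
After 4 (nextSibling): header
After 5 (parentNode): h2
After 6 (firstChild): tr
After 7 (lastChild): article
After 8 (previousSibling): aside
After 9 (parentNode): tr
After 10 (lastChild): article
After 11 (previousSibling): aside

Answer: aside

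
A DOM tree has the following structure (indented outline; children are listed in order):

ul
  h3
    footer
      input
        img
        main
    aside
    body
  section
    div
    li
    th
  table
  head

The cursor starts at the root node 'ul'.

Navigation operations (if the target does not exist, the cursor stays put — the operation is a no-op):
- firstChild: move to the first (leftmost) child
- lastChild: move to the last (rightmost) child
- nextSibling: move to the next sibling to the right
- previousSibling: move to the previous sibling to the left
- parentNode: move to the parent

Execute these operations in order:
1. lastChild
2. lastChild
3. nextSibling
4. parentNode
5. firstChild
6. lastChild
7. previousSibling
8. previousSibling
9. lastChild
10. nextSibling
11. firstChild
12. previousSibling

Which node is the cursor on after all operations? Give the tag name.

After 1 (lastChild): head
After 2 (lastChild): head (no-op, stayed)
After 3 (nextSibling): head (no-op, stayed)
After 4 (parentNode): ul
After 5 (firstChild): h3
After 6 (lastChild): body
After 7 (previousSibling): aside
After 8 (previousSibling): footer
After 9 (lastChild): input
After 10 (nextSibling): input (no-op, stayed)
After 11 (firstChild): img
After 12 (previousSibling): img (no-op, stayed)

Answer: img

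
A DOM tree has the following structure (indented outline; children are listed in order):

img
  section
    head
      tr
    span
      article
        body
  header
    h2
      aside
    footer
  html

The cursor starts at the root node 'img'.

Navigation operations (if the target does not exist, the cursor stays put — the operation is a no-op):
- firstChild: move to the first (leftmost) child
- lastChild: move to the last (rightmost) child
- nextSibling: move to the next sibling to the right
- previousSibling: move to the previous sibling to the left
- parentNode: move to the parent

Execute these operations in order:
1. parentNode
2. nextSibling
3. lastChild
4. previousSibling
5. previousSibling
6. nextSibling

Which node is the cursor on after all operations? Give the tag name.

After 1 (parentNode): img (no-op, stayed)
After 2 (nextSibling): img (no-op, stayed)
After 3 (lastChild): html
After 4 (previousSibling): header
After 5 (previousSibling): section
After 6 (nextSibling): header

Answer: header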